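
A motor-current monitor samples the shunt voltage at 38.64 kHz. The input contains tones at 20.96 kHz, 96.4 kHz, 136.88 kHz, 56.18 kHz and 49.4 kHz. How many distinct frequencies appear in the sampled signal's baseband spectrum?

fs/2 = 19.32 kHz.
20.96 kHz > fs/2 = 19.32 kHz, folds to fs − 20.96 kHz = 17.68 kHz.
96.4 kHz mod fs = 19.12 kHz.
19.12 kHz ≤ fs/2 = 19.32 kHz, appears at 19.12 kHz.
136.88 kHz mod fs = 20.96 kHz.
20.96 kHz > fs/2 = 19.32 kHz, folds to fs − 20.96 kHz = 17.68 kHz.
56.18 kHz mod fs = 17.54 kHz.
17.54 kHz ≤ fs/2 = 19.32 kHz, appears at 17.54 kHz.
49.4 kHz mod fs = 10.76 kHz.
10.76 kHz ≤ fs/2 = 19.32 kHz, appears at 10.76 kHz.
Distinct values: {10.76 kHz, 17.54 kHz, 17.68 kHz, 19.12 kHz} → 4.

4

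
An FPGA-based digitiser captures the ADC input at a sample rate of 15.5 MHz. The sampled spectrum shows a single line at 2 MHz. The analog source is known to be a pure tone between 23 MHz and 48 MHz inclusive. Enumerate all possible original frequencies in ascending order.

Frequencies that alias to 2 MHz are k·fs ± 2 MHz for integer k ≥ 0.
k=0: 2 MHz.
k=1: 13.5 MHz, 17.5 MHz.
k=2: 29 MHz, 33 MHz.
k=3: 44.5 MHz, 48.5 MHz.
k=4: 60 MHz, 64 MHz.
Within [23 MHz, 48 MHz]: 29 MHz, 33 MHz, 44.5 MHz.

29 MHz, 33 MHz, 44.5 MHz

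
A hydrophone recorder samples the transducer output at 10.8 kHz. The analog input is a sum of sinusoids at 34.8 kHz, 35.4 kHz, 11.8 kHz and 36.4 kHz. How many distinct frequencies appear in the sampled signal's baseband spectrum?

4

fs/2 = 5.4 kHz.
34.8 kHz mod fs = 2.4 kHz.
2.4 kHz ≤ fs/2 = 5.4 kHz, appears at 2.4 kHz.
35.4 kHz mod fs = 3 kHz.
3 kHz ≤ fs/2 = 5.4 kHz, appears at 3 kHz.
11.8 kHz mod fs = 1 kHz.
1 kHz ≤ fs/2 = 5.4 kHz, appears at 1 kHz.
36.4 kHz mod fs = 4 kHz.
4 kHz ≤ fs/2 = 5.4 kHz, appears at 4 kHz.
Distinct values: {1 kHz, 2.4 kHz, 3 kHz, 4 kHz} → 4.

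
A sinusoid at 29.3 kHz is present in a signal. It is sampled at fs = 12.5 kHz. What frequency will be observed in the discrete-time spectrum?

29.3 kHz mod fs = 4.3 kHz.
4.3 kHz ≤ fs/2 = 6.25 kHz, appears at 4.3 kHz.

4.3 kHz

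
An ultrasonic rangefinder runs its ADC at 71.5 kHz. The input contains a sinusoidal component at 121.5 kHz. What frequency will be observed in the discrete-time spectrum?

21.5 kHz

121.5 kHz mod fs = 50 kHz.
50 kHz > fs/2 = 35.75 kHz, folds to fs − 50 kHz = 21.5 kHz.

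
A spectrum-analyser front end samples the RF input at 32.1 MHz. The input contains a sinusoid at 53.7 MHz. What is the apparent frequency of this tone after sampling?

53.7 MHz mod fs = 21.6 MHz.
21.6 MHz > fs/2 = 16.05 MHz, folds to fs − 21.6 MHz = 10.5 MHz.

10.5 MHz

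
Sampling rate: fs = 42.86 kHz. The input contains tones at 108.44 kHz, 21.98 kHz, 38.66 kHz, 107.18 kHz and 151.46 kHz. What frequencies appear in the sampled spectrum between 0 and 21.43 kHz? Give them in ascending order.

4.2 kHz, 19.98 kHz, 20.14 kHz, 20.88 kHz, 21.4 kHz

fs/2 = 21.43 kHz.
108.44 kHz mod fs = 22.72 kHz.
22.72 kHz > fs/2 = 21.43 kHz, folds to fs − 22.72 kHz = 20.14 kHz.
21.98 kHz > fs/2 = 21.43 kHz, folds to fs − 21.98 kHz = 20.88 kHz.
38.66 kHz > fs/2 = 21.43 kHz, folds to fs − 38.66 kHz = 4.2 kHz.
107.18 kHz mod fs = 21.46 kHz.
21.46 kHz > fs/2 = 21.43 kHz, folds to fs − 21.46 kHz = 21.4 kHz.
151.46 kHz mod fs = 22.88 kHz.
22.88 kHz > fs/2 = 21.43 kHz, folds to fs − 22.88 kHz = 19.98 kHz.
Distinct values: {4.2 kHz, 19.98 kHz, 20.14 kHz, 20.88 kHz, 21.4 kHz}.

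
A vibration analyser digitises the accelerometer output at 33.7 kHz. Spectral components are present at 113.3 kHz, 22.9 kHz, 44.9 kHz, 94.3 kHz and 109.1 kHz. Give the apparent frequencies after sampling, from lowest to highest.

6.8 kHz, 8 kHz, 10.8 kHz, 11.2 kHz, 12.2 kHz

fs/2 = 16.85 kHz.
113.3 kHz mod fs = 12.2 kHz.
12.2 kHz ≤ fs/2 = 16.85 kHz, appears at 12.2 kHz.
22.9 kHz > fs/2 = 16.85 kHz, folds to fs − 22.9 kHz = 10.8 kHz.
44.9 kHz mod fs = 11.2 kHz.
11.2 kHz ≤ fs/2 = 16.85 kHz, appears at 11.2 kHz.
94.3 kHz mod fs = 26.9 kHz.
26.9 kHz > fs/2 = 16.85 kHz, folds to fs − 26.9 kHz = 6.8 kHz.
109.1 kHz mod fs = 8 kHz.
8 kHz ≤ fs/2 = 16.85 kHz, appears at 8 kHz.
Distinct values: {6.8 kHz, 8 kHz, 10.8 kHz, 11.2 kHz, 12.2 kHz}.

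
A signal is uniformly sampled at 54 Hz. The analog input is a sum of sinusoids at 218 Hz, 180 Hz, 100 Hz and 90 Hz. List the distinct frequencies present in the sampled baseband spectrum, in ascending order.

fs/2 = 27 Hz.
218 Hz mod fs = 2 Hz.
2 Hz ≤ fs/2 = 27 Hz, appears at 2 Hz.
180 Hz mod fs = 18 Hz.
18 Hz ≤ fs/2 = 27 Hz, appears at 18 Hz.
100 Hz mod fs = 46 Hz.
46 Hz > fs/2 = 27 Hz, folds to fs − 46 Hz = 8 Hz.
90 Hz mod fs = 36 Hz.
36 Hz > fs/2 = 27 Hz, folds to fs − 36 Hz = 18 Hz.
Distinct values: {2 Hz, 8 Hz, 18 Hz}.

2 Hz, 8 Hz, 18 Hz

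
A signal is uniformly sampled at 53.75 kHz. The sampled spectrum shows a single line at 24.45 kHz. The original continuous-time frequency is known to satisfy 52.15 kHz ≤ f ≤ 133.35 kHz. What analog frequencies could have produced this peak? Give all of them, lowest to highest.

78.2 kHz, 83.05 kHz, 131.95 kHz

Frequencies that alias to 24.45 kHz are k·fs ± 24.45 kHz for integer k ≥ 0.
k=0: 24.45 kHz.
k=1: 29.3 kHz, 78.2 kHz.
k=2: 83.05 kHz, 131.95 kHz.
k=3: 136.8 kHz, 185.7 kHz.
Within [52.15 kHz, 133.35 kHz]: 78.2 kHz, 83.05 kHz, 131.95 kHz.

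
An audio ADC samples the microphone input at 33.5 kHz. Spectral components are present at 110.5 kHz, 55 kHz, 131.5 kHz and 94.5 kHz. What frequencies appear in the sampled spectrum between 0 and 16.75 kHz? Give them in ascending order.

2.5 kHz, 6 kHz, 10 kHz, 12 kHz

fs/2 = 16.75 kHz.
110.5 kHz mod fs = 10 kHz.
10 kHz ≤ fs/2 = 16.75 kHz, appears at 10 kHz.
55 kHz mod fs = 21.5 kHz.
21.5 kHz > fs/2 = 16.75 kHz, folds to fs − 21.5 kHz = 12 kHz.
131.5 kHz mod fs = 31 kHz.
31 kHz > fs/2 = 16.75 kHz, folds to fs − 31 kHz = 2.5 kHz.
94.5 kHz mod fs = 27.5 kHz.
27.5 kHz > fs/2 = 16.75 kHz, folds to fs − 27.5 kHz = 6 kHz.
Distinct values: {2.5 kHz, 6 kHz, 10 kHz, 12 kHz}.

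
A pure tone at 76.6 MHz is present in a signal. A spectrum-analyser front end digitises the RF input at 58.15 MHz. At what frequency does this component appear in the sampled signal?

18.45 MHz

76.6 MHz mod fs = 18.45 MHz.
18.45 MHz ≤ fs/2 = 29.075 MHz, appears at 18.45 MHz.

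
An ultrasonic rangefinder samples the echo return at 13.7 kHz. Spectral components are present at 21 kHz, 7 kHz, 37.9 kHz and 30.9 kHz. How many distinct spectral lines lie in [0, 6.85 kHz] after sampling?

fs/2 = 6.85 kHz.
21 kHz mod fs = 7.3 kHz.
7.3 kHz > fs/2 = 6.85 kHz, folds to fs − 7.3 kHz = 6.4 kHz.
7 kHz > fs/2 = 6.85 kHz, folds to fs − 7 kHz = 6.7 kHz.
37.9 kHz mod fs = 10.5 kHz.
10.5 kHz > fs/2 = 6.85 kHz, folds to fs − 10.5 kHz = 3.2 kHz.
30.9 kHz mod fs = 3.5 kHz.
3.5 kHz ≤ fs/2 = 6.85 kHz, appears at 3.5 kHz.
Distinct values: {3.2 kHz, 3.5 kHz, 6.4 kHz, 6.7 kHz} → 4.

4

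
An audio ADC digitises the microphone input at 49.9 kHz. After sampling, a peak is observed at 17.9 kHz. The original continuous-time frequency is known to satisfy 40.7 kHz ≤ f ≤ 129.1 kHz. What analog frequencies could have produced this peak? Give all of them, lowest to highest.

67.8 kHz, 81.9 kHz, 117.7 kHz

Frequencies that alias to 17.9 kHz are k·fs ± 17.9 kHz for integer k ≥ 0.
k=0: 17.9 kHz.
k=1: 32 kHz, 67.8 kHz.
k=2: 81.9 kHz, 117.7 kHz.
k=3: 131.8 kHz, 167.6 kHz.
Within [40.7 kHz, 129.1 kHz]: 67.8 kHz, 81.9 kHz, 117.7 kHz.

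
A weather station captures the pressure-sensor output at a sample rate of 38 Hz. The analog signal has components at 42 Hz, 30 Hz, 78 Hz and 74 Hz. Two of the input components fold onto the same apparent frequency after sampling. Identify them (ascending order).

fs/2 = 19 Hz.
42 Hz mod fs = 4 Hz.
4 Hz ≤ fs/2 = 19 Hz, appears at 4 Hz.
30 Hz > fs/2 = 19 Hz, folds to fs − 30 Hz = 8 Hz.
78 Hz mod fs = 2 Hz.
2 Hz ≤ fs/2 = 19 Hz, appears at 2 Hz.
74 Hz mod fs = 36 Hz.
36 Hz > fs/2 = 19 Hz, folds to fs − 36 Hz = 2 Hz.
74 Hz and 78 Hz both map to 2 Hz.

74 Hz, 78 Hz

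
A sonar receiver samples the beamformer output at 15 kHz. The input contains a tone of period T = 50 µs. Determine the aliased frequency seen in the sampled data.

5 kHz

T = 50 µs → f = 1/T = 20 kHz.
20 kHz mod fs = 5 kHz.
5 kHz ≤ fs/2 = 7.5 kHz, appears at 5 kHz.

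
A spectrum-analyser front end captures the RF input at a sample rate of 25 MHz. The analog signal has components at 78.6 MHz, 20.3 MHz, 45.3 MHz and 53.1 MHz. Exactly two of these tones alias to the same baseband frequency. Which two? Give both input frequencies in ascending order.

fs/2 = 12.5 MHz.
78.6 MHz mod fs = 3.6 MHz.
3.6 MHz ≤ fs/2 = 12.5 MHz, appears at 3.6 MHz.
20.3 MHz > fs/2 = 12.5 MHz, folds to fs − 20.3 MHz = 4.7 MHz.
45.3 MHz mod fs = 20.3 MHz.
20.3 MHz > fs/2 = 12.5 MHz, folds to fs − 20.3 MHz = 4.7 MHz.
53.1 MHz mod fs = 3.1 MHz.
3.1 MHz ≤ fs/2 = 12.5 MHz, appears at 3.1 MHz.
20.3 MHz and 45.3 MHz both map to 4.7 MHz.

20.3 MHz, 45.3 MHz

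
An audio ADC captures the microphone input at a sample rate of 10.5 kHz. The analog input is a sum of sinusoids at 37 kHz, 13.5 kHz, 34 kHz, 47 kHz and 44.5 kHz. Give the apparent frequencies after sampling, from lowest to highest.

2.5 kHz, 3 kHz, 5 kHz

fs/2 = 5.25 kHz.
37 kHz mod fs = 5.5 kHz.
5.5 kHz > fs/2 = 5.25 kHz, folds to fs − 5.5 kHz = 5 kHz.
13.5 kHz mod fs = 3 kHz.
3 kHz ≤ fs/2 = 5.25 kHz, appears at 3 kHz.
34 kHz mod fs = 2.5 kHz.
2.5 kHz ≤ fs/2 = 5.25 kHz, appears at 2.5 kHz.
47 kHz mod fs = 5 kHz.
5 kHz ≤ fs/2 = 5.25 kHz, appears at 5 kHz.
44.5 kHz mod fs = 2.5 kHz.
2.5 kHz ≤ fs/2 = 5.25 kHz, appears at 2.5 kHz.
Distinct values: {2.5 kHz, 3 kHz, 5 kHz}.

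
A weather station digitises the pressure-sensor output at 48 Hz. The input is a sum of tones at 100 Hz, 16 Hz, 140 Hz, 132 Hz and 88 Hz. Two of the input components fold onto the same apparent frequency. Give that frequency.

fs/2 = 24 Hz.
100 Hz mod fs = 4 Hz.
4 Hz ≤ fs/2 = 24 Hz, appears at 4 Hz.
16 Hz ≤ fs/2 = 24 Hz, passes unchanged.
140 Hz mod fs = 44 Hz.
44 Hz > fs/2 = 24 Hz, folds to fs − 44 Hz = 4 Hz.
132 Hz mod fs = 36 Hz.
36 Hz > fs/2 = 24 Hz, folds to fs − 36 Hz = 12 Hz.
88 Hz mod fs = 40 Hz.
40 Hz > fs/2 = 24 Hz, folds to fs − 40 Hz = 8 Hz.
100 Hz and 140 Hz both map to 4 Hz.

4 Hz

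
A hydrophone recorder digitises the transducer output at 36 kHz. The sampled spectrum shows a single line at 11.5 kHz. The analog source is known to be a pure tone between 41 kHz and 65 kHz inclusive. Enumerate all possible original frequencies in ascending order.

47.5 kHz, 60.5 kHz

Frequencies that alias to 11.5 kHz are k·fs ± 11.5 kHz for integer k ≥ 0.
k=0: 11.5 kHz.
k=1: 24.5 kHz, 47.5 kHz.
k=2: 60.5 kHz, 83.5 kHz.
k=3: 96.5 kHz, 119.5 kHz.
Within [41 kHz, 65 kHz]: 47.5 kHz, 60.5 kHz.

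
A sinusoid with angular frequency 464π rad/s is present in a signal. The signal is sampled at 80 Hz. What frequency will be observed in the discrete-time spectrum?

ω = 464π rad/s → f = ω/(2π) = 232 Hz.
232 Hz mod fs = 72 Hz.
72 Hz > fs/2 = 40 Hz, folds to fs − 72 Hz = 8 Hz.

8 Hz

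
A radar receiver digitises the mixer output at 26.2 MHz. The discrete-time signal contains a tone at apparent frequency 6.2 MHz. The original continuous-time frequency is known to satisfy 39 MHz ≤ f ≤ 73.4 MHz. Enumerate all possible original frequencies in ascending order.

Frequencies that alias to 6.2 MHz are k·fs ± 6.2 MHz for integer k ≥ 0.
k=0: 6.2 MHz.
k=1: 20 MHz, 32.4 MHz.
k=2: 46.2 MHz, 58.6 MHz.
k=3: 72.4 MHz, 84.8 MHz.
k=4: 98.6 MHz, 111 MHz.
Within [39 MHz, 73.4 MHz]: 46.2 MHz, 58.6 MHz, 72.4 MHz.

46.2 MHz, 58.6 MHz, 72.4 MHz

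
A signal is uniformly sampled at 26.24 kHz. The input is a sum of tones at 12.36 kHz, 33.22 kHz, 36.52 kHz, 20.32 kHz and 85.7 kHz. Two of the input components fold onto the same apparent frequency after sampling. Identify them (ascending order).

fs/2 = 13.12 kHz.
12.36 kHz ≤ fs/2 = 13.12 kHz, passes unchanged.
33.22 kHz mod fs = 6.98 kHz.
6.98 kHz ≤ fs/2 = 13.12 kHz, appears at 6.98 kHz.
36.52 kHz mod fs = 10.28 kHz.
10.28 kHz ≤ fs/2 = 13.12 kHz, appears at 10.28 kHz.
20.32 kHz > fs/2 = 13.12 kHz, folds to fs − 20.32 kHz = 5.92 kHz.
85.7 kHz mod fs = 6.98 kHz.
6.98 kHz ≤ fs/2 = 13.12 kHz, appears at 6.98 kHz.
33.22 kHz and 85.7 kHz both map to 6.98 kHz.

33.22 kHz, 85.7 kHz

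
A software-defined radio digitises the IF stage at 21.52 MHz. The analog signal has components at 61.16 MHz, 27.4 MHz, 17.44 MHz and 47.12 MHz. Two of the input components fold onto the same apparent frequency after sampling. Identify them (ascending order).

fs/2 = 10.76 MHz.
61.16 MHz mod fs = 18.12 MHz.
18.12 MHz > fs/2 = 10.76 MHz, folds to fs − 18.12 MHz = 3.4 MHz.
27.4 MHz mod fs = 5.88 MHz.
5.88 MHz ≤ fs/2 = 10.76 MHz, appears at 5.88 MHz.
17.44 MHz > fs/2 = 10.76 MHz, folds to fs − 17.44 MHz = 4.08 MHz.
47.12 MHz mod fs = 4.08 MHz.
4.08 MHz ≤ fs/2 = 10.76 MHz, appears at 4.08 MHz.
17.44 MHz and 47.12 MHz both map to 4.08 MHz.

17.44 MHz, 47.12 MHz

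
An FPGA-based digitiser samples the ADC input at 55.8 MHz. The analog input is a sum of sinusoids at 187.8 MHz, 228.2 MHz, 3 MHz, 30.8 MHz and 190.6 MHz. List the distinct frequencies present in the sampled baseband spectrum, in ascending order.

fs/2 = 27.9 MHz.
187.8 MHz mod fs = 20.4 MHz.
20.4 MHz ≤ fs/2 = 27.9 MHz, appears at 20.4 MHz.
228.2 MHz mod fs = 5 MHz.
5 MHz ≤ fs/2 = 27.9 MHz, appears at 5 MHz.
3 MHz ≤ fs/2 = 27.9 MHz, passes unchanged.
30.8 MHz > fs/2 = 27.9 MHz, folds to fs − 30.8 MHz = 25 MHz.
190.6 MHz mod fs = 23.2 MHz.
23.2 MHz ≤ fs/2 = 27.9 MHz, appears at 23.2 MHz.
Distinct values: {3 MHz, 5 MHz, 20.4 MHz, 23.2 MHz, 25 MHz}.

3 MHz, 5 MHz, 20.4 MHz, 23.2 MHz, 25 MHz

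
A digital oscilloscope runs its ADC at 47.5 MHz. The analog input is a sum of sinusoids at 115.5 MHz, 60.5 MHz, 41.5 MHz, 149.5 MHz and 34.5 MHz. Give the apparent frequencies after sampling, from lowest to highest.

fs/2 = 23.75 MHz.
115.5 MHz mod fs = 20.5 MHz.
20.5 MHz ≤ fs/2 = 23.75 MHz, appears at 20.5 MHz.
60.5 MHz mod fs = 13 MHz.
13 MHz ≤ fs/2 = 23.75 MHz, appears at 13 MHz.
41.5 MHz > fs/2 = 23.75 MHz, folds to fs − 41.5 MHz = 6 MHz.
149.5 MHz mod fs = 7 MHz.
7 MHz ≤ fs/2 = 23.75 MHz, appears at 7 MHz.
34.5 MHz > fs/2 = 23.75 MHz, folds to fs − 34.5 MHz = 13 MHz.
Distinct values: {6 MHz, 7 MHz, 13 MHz, 20.5 MHz}.

6 MHz, 7 MHz, 13 MHz, 20.5 MHz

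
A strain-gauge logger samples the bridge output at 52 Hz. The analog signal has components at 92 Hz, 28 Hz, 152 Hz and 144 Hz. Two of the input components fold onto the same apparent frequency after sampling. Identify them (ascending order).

fs/2 = 26 Hz.
92 Hz mod fs = 40 Hz.
40 Hz > fs/2 = 26 Hz, folds to fs − 40 Hz = 12 Hz.
28 Hz > fs/2 = 26 Hz, folds to fs − 28 Hz = 24 Hz.
152 Hz mod fs = 48 Hz.
48 Hz > fs/2 = 26 Hz, folds to fs − 48 Hz = 4 Hz.
144 Hz mod fs = 40 Hz.
40 Hz > fs/2 = 26 Hz, folds to fs − 40 Hz = 12 Hz.
92 Hz and 144 Hz both map to 12 Hz.

92 Hz, 144 Hz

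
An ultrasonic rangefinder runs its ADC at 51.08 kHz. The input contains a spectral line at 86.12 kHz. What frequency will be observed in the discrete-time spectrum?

86.12 kHz mod fs = 35.04 kHz.
35.04 kHz > fs/2 = 25.54 kHz, folds to fs − 35.04 kHz = 16.04 kHz.

16.04 kHz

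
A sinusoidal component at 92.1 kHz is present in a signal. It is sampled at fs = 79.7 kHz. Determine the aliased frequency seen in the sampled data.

92.1 kHz mod fs = 12.4 kHz.
12.4 kHz ≤ fs/2 = 39.85 kHz, appears at 12.4 kHz.

12.4 kHz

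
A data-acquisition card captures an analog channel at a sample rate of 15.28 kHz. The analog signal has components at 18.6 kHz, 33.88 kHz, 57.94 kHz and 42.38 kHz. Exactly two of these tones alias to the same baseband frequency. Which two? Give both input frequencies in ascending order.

fs/2 = 7.64 kHz.
18.6 kHz mod fs = 3.32 kHz.
3.32 kHz ≤ fs/2 = 7.64 kHz, appears at 3.32 kHz.
33.88 kHz mod fs = 3.32 kHz.
3.32 kHz ≤ fs/2 = 7.64 kHz, appears at 3.32 kHz.
57.94 kHz mod fs = 12.1 kHz.
12.1 kHz > fs/2 = 7.64 kHz, folds to fs − 12.1 kHz = 3.18 kHz.
42.38 kHz mod fs = 11.82 kHz.
11.82 kHz > fs/2 = 7.64 kHz, folds to fs − 11.82 kHz = 3.46 kHz.
18.6 kHz and 33.88 kHz both map to 3.32 kHz.

18.6 kHz, 33.88 kHz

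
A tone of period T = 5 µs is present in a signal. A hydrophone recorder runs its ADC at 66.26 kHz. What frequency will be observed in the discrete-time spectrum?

T = 5 µs → f = 1/T = 200 kHz.
200 kHz mod fs = 1.22 kHz.
1.22 kHz ≤ fs/2 = 33.13 kHz, appears at 1.22 kHz.

1.22 kHz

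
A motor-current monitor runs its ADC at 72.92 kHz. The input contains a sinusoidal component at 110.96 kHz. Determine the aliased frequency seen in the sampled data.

110.96 kHz mod fs = 38.04 kHz.
38.04 kHz > fs/2 = 36.46 kHz, folds to fs − 38.04 kHz = 34.88 kHz.

34.88 kHz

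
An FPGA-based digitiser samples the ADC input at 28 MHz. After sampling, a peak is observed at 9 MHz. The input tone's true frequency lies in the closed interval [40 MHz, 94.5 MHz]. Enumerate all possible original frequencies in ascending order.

Frequencies that alias to 9 MHz are k·fs ± 9 MHz for integer k ≥ 0.
k=0: 9 MHz.
k=1: 19 MHz, 37 MHz.
k=2: 47 MHz, 65 MHz.
k=3: 75 MHz, 93 MHz.
k=4: 103 MHz, 121 MHz.
Within [40 MHz, 94.5 MHz]: 47 MHz, 65 MHz, 75 MHz, 93 MHz.

47 MHz, 65 MHz, 75 MHz, 93 MHz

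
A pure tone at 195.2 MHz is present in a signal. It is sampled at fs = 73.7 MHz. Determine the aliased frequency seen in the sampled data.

25.9 MHz

195.2 MHz mod fs = 47.8 MHz.
47.8 MHz > fs/2 = 36.85 MHz, folds to fs − 47.8 MHz = 25.9 MHz.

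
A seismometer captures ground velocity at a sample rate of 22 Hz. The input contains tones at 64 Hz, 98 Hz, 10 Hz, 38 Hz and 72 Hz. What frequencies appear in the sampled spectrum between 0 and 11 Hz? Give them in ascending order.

fs/2 = 11 Hz.
64 Hz mod fs = 20 Hz.
20 Hz > fs/2 = 11 Hz, folds to fs − 20 Hz = 2 Hz.
98 Hz mod fs = 10 Hz.
10 Hz ≤ fs/2 = 11 Hz, appears at 10 Hz.
10 Hz ≤ fs/2 = 11 Hz, passes unchanged.
38 Hz mod fs = 16 Hz.
16 Hz > fs/2 = 11 Hz, folds to fs − 16 Hz = 6 Hz.
72 Hz mod fs = 6 Hz.
6 Hz ≤ fs/2 = 11 Hz, appears at 6 Hz.
Distinct values: {2 Hz, 6 Hz, 10 Hz}.

2 Hz, 6 Hz, 10 Hz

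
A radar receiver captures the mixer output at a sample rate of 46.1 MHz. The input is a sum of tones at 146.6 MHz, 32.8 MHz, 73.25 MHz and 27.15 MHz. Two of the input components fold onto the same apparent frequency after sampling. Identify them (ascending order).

27.15 MHz, 73.25 MHz

fs/2 = 23.05 MHz.
146.6 MHz mod fs = 8.3 MHz.
8.3 MHz ≤ fs/2 = 23.05 MHz, appears at 8.3 MHz.
32.8 MHz > fs/2 = 23.05 MHz, folds to fs − 32.8 MHz = 13.3 MHz.
73.25 MHz mod fs = 27.15 MHz.
27.15 MHz > fs/2 = 23.05 MHz, folds to fs − 27.15 MHz = 18.95 MHz.
27.15 MHz > fs/2 = 23.05 MHz, folds to fs − 27.15 MHz = 18.95 MHz.
27.15 MHz and 73.25 MHz both map to 18.95 MHz.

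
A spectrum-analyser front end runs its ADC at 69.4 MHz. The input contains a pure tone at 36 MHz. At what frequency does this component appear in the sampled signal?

36 MHz > fs/2 = 34.7 MHz, folds to fs − 36 MHz = 33.4 MHz.

33.4 MHz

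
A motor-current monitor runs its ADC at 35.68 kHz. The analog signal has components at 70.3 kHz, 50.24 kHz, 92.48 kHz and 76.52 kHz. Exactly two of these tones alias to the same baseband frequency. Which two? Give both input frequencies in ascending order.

fs/2 = 17.84 kHz.
70.3 kHz mod fs = 34.62 kHz.
34.62 kHz > fs/2 = 17.84 kHz, folds to fs − 34.62 kHz = 1.06 kHz.
50.24 kHz mod fs = 14.56 kHz.
14.56 kHz ≤ fs/2 = 17.84 kHz, appears at 14.56 kHz.
92.48 kHz mod fs = 21.12 kHz.
21.12 kHz > fs/2 = 17.84 kHz, folds to fs − 21.12 kHz = 14.56 kHz.
76.52 kHz mod fs = 5.16 kHz.
5.16 kHz ≤ fs/2 = 17.84 kHz, appears at 5.16 kHz.
50.24 kHz and 92.48 kHz both map to 14.56 kHz.

50.24 kHz, 92.48 kHz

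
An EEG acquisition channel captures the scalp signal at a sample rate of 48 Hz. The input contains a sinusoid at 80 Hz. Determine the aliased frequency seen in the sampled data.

80 Hz mod fs = 32 Hz.
32 Hz > fs/2 = 24 Hz, folds to fs − 32 Hz = 16 Hz.

16 Hz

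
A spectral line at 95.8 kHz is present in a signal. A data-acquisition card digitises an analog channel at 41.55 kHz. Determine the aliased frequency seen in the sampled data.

12.7 kHz

95.8 kHz mod fs = 12.7 kHz.
12.7 kHz ≤ fs/2 = 20.775 kHz, appears at 12.7 kHz.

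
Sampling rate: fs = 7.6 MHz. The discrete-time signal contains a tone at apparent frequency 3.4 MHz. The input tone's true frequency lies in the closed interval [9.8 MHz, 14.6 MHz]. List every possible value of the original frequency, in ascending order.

Frequencies that alias to 3.4 MHz are k·fs ± 3.4 MHz for integer k ≥ 0.
k=0: 3.4 MHz.
k=1: 4.2 MHz, 11 MHz.
k=2: 11.8 MHz, 18.6 MHz.
k=3: 19.4 MHz, 26.2 MHz.
Within [9.8 MHz, 14.6 MHz]: 11 MHz, 11.8 MHz.

11 MHz, 11.8 MHz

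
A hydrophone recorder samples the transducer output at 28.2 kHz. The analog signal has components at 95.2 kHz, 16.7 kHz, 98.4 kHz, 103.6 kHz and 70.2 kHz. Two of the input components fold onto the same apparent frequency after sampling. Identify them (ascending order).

fs/2 = 14.1 kHz.
95.2 kHz mod fs = 10.6 kHz.
10.6 kHz ≤ fs/2 = 14.1 kHz, appears at 10.6 kHz.
16.7 kHz > fs/2 = 14.1 kHz, folds to fs − 16.7 kHz = 11.5 kHz.
98.4 kHz mod fs = 13.8 kHz.
13.8 kHz ≤ fs/2 = 14.1 kHz, appears at 13.8 kHz.
103.6 kHz mod fs = 19 kHz.
19 kHz > fs/2 = 14.1 kHz, folds to fs − 19 kHz = 9.2 kHz.
70.2 kHz mod fs = 13.8 kHz.
13.8 kHz ≤ fs/2 = 14.1 kHz, appears at 13.8 kHz.
70.2 kHz and 98.4 kHz both map to 13.8 kHz.

70.2 kHz, 98.4 kHz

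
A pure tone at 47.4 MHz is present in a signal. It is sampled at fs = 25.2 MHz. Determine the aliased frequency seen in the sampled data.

3 MHz

47.4 MHz mod fs = 22.2 MHz.
22.2 MHz > fs/2 = 12.6 MHz, folds to fs − 22.2 MHz = 3 MHz.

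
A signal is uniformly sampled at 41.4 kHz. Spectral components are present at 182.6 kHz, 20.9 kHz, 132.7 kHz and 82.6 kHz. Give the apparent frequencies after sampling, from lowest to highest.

0.2 kHz, 8.5 kHz, 17 kHz, 20.5 kHz

fs/2 = 20.7 kHz.
182.6 kHz mod fs = 17 kHz.
17 kHz ≤ fs/2 = 20.7 kHz, appears at 17 kHz.
20.9 kHz > fs/2 = 20.7 kHz, folds to fs − 20.9 kHz = 20.5 kHz.
132.7 kHz mod fs = 8.5 kHz.
8.5 kHz ≤ fs/2 = 20.7 kHz, appears at 8.5 kHz.
82.6 kHz mod fs = 41.2 kHz.
41.2 kHz > fs/2 = 20.7 kHz, folds to fs − 41.2 kHz = 0.2 kHz.
Distinct values: {0.2 kHz, 8.5 kHz, 17 kHz, 20.5 kHz}.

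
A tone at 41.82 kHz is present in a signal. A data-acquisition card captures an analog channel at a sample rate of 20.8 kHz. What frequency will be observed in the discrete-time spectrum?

0.22 kHz

41.82 kHz mod fs = 0.22 kHz.
0.22 kHz ≤ fs/2 = 10.4 kHz, appears at 0.22 kHz.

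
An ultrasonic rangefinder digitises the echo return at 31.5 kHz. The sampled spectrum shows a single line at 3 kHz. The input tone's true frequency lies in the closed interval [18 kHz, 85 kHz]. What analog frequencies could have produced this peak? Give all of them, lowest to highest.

Frequencies that alias to 3 kHz are k·fs ± 3 kHz for integer k ≥ 0.
k=0: 3 kHz.
k=1: 28.5 kHz, 34.5 kHz.
k=2: 60 kHz, 66 kHz.
k=3: 91.5 kHz, 97.5 kHz.
Within [18 kHz, 85 kHz]: 28.5 kHz, 34.5 kHz, 60 kHz, 66 kHz.

28.5 kHz, 34.5 kHz, 60 kHz, 66 kHz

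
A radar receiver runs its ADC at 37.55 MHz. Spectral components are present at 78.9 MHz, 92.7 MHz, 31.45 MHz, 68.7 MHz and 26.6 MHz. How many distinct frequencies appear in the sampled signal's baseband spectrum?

5

fs/2 = 18.775 MHz.
78.9 MHz mod fs = 3.8 MHz.
3.8 MHz ≤ fs/2 = 18.775 MHz, appears at 3.8 MHz.
92.7 MHz mod fs = 17.6 MHz.
17.6 MHz ≤ fs/2 = 18.775 MHz, appears at 17.6 MHz.
31.45 MHz > fs/2 = 18.775 MHz, folds to fs − 31.45 MHz = 6.1 MHz.
68.7 MHz mod fs = 31.15 MHz.
31.15 MHz > fs/2 = 18.775 MHz, folds to fs − 31.15 MHz = 6.4 MHz.
26.6 MHz > fs/2 = 18.775 MHz, folds to fs − 26.6 MHz = 10.95 MHz.
Distinct values: {3.8 MHz, 6.1 MHz, 6.4 MHz, 10.95 MHz, 17.6 MHz} → 5.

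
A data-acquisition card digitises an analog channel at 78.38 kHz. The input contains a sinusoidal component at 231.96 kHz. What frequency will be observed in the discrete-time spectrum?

3.18 kHz

231.96 kHz mod fs = 75.2 kHz.
75.2 kHz > fs/2 = 39.19 kHz, folds to fs − 75.2 kHz = 3.18 kHz.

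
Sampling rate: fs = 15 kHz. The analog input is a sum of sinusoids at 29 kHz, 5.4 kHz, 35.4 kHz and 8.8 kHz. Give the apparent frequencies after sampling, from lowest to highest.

fs/2 = 7.5 kHz.
29 kHz mod fs = 14 kHz.
14 kHz > fs/2 = 7.5 kHz, folds to fs − 14 kHz = 1 kHz.
5.4 kHz ≤ fs/2 = 7.5 kHz, passes unchanged.
35.4 kHz mod fs = 5.4 kHz.
5.4 kHz ≤ fs/2 = 7.5 kHz, appears at 5.4 kHz.
8.8 kHz > fs/2 = 7.5 kHz, folds to fs − 8.8 kHz = 6.2 kHz.
Distinct values: {1 kHz, 5.4 kHz, 6.2 kHz}.

1 kHz, 5.4 kHz, 6.2 kHz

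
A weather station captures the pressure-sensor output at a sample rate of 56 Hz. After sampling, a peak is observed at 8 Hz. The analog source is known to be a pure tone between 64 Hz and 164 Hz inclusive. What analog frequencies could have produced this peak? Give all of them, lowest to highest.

Frequencies that alias to 8 Hz are k·fs ± 8 Hz for integer k ≥ 0.
k=0: 8 Hz.
k=1: 48 Hz, 64 Hz.
k=2: 104 Hz, 120 Hz.
k=3: 160 Hz, 176 Hz.
k=4: 216 Hz, 232 Hz.
Within [64 Hz, 164 Hz]: 64 Hz, 104 Hz, 120 Hz, 160 Hz.

64 Hz, 104 Hz, 120 Hz, 160 Hz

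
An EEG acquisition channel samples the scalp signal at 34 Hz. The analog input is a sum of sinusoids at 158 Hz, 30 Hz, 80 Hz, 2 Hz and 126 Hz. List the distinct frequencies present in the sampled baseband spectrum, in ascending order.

fs/2 = 17 Hz.
158 Hz mod fs = 22 Hz.
22 Hz > fs/2 = 17 Hz, folds to fs − 22 Hz = 12 Hz.
30 Hz > fs/2 = 17 Hz, folds to fs − 30 Hz = 4 Hz.
80 Hz mod fs = 12 Hz.
12 Hz ≤ fs/2 = 17 Hz, appears at 12 Hz.
2 Hz ≤ fs/2 = 17 Hz, passes unchanged.
126 Hz mod fs = 24 Hz.
24 Hz > fs/2 = 17 Hz, folds to fs − 24 Hz = 10 Hz.
Distinct values: {2 Hz, 4 Hz, 10 Hz, 12 Hz}.

2 Hz, 4 Hz, 10 Hz, 12 Hz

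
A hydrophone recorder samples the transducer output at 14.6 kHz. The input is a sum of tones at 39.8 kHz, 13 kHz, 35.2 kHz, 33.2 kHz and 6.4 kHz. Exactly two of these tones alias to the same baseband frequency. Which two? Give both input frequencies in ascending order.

fs/2 = 7.3 kHz.
39.8 kHz mod fs = 10.6 kHz.
10.6 kHz > fs/2 = 7.3 kHz, folds to fs − 10.6 kHz = 4 kHz.
13 kHz > fs/2 = 7.3 kHz, folds to fs − 13 kHz = 1.6 kHz.
35.2 kHz mod fs = 6 kHz.
6 kHz ≤ fs/2 = 7.3 kHz, appears at 6 kHz.
33.2 kHz mod fs = 4 kHz.
4 kHz ≤ fs/2 = 7.3 kHz, appears at 4 kHz.
6.4 kHz ≤ fs/2 = 7.3 kHz, passes unchanged.
33.2 kHz and 39.8 kHz both map to 4 kHz.

33.2 kHz, 39.8 kHz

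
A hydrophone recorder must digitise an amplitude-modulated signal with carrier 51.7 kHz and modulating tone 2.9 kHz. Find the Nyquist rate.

AM sidebands sit at fc ± fm = 48.8 kHz and 54.6 kHz.
Highest-frequency component: 54.6 kHz.
Nyquist rate = 2 × 54.6 kHz = 109.2 kHz.

109.2 kHz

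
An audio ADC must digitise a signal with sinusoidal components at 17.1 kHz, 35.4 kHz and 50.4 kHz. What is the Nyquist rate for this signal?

100.8 kHz

Highest-frequency component: 50.4 kHz.
Nyquist rate = 2 × 50.4 kHz = 100.8 kHz.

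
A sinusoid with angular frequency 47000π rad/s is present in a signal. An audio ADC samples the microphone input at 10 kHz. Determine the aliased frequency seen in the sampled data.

3.5 kHz

ω = 47000π rad/s → f = ω/(2π) = 23500 Hz = 23.5 kHz.
23.5 kHz mod fs = 3.5 kHz.
3.5 kHz ≤ fs/2 = 5 kHz, appears at 3.5 kHz.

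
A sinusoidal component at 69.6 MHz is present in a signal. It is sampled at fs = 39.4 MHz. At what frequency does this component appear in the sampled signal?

9.2 MHz

69.6 MHz mod fs = 30.2 MHz.
30.2 MHz > fs/2 = 19.7 MHz, folds to fs − 30.2 MHz = 9.2 MHz.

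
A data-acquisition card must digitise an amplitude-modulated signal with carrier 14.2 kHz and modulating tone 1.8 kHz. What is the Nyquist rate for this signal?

AM sidebands sit at fc ± fm = 12.4 kHz and 16 kHz.
Highest-frequency component: 16 kHz.
Nyquist rate = 2 × 16 kHz = 32 kHz.

32 kHz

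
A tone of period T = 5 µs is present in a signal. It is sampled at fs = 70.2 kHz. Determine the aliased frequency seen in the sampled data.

10.6 kHz

T = 5 µs → f = 1/T = 200 kHz.
200 kHz mod fs = 59.6 kHz.
59.6 kHz > fs/2 = 35.1 kHz, folds to fs − 59.6 kHz = 10.6 kHz.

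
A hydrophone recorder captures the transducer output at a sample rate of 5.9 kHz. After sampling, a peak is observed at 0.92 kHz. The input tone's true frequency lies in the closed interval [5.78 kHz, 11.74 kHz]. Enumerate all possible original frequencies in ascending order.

6.82 kHz, 10.88 kHz

Frequencies that alias to 0.92 kHz are k·fs ± 0.92 kHz for integer k ≥ 0.
k=0: 0.92 kHz.
k=1: 4.98 kHz, 6.82 kHz.
k=2: 10.88 kHz, 12.72 kHz.
k=3: 16.78 kHz, 18.62 kHz.
Within [5.78 kHz, 11.74 kHz]: 6.82 kHz, 10.88 kHz.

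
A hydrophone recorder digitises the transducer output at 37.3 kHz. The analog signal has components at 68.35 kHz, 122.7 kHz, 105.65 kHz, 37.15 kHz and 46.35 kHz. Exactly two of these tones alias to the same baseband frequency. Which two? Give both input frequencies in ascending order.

68.35 kHz, 105.65 kHz

fs/2 = 18.65 kHz.
68.35 kHz mod fs = 31.05 kHz.
31.05 kHz > fs/2 = 18.65 kHz, folds to fs − 31.05 kHz = 6.25 kHz.
122.7 kHz mod fs = 10.8 kHz.
10.8 kHz ≤ fs/2 = 18.65 kHz, appears at 10.8 kHz.
105.65 kHz mod fs = 31.05 kHz.
31.05 kHz > fs/2 = 18.65 kHz, folds to fs − 31.05 kHz = 6.25 kHz.
37.15 kHz > fs/2 = 18.65 kHz, folds to fs − 37.15 kHz = 0.15 kHz.
46.35 kHz mod fs = 9.05 kHz.
9.05 kHz ≤ fs/2 = 18.65 kHz, appears at 9.05 kHz.
68.35 kHz and 105.65 kHz both map to 6.25 kHz.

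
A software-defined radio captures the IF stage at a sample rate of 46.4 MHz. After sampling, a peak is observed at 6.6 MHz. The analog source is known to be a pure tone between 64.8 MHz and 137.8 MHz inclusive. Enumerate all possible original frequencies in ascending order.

Frequencies that alias to 6.6 MHz are k·fs ± 6.6 MHz for integer k ≥ 0.
k=0: 6.6 MHz.
k=1: 39.8 MHz, 53 MHz.
k=2: 86.2 MHz, 99.4 MHz.
k=3: 132.6 MHz, 145.8 MHz.
k=4: 179 MHz, 192.2 MHz.
Within [64.8 MHz, 137.8 MHz]: 86.2 MHz, 99.4 MHz, 132.6 MHz.

86.2 MHz, 99.4 MHz, 132.6 MHz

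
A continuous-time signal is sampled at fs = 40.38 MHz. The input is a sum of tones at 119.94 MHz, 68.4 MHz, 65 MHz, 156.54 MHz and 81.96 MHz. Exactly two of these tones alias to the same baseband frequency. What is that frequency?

1.2 MHz

fs/2 = 20.19 MHz.
119.94 MHz mod fs = 39.18 MHz.
39.18 MHz > fs/2 = 20.19 MHz, folds to fs − 39.18 MHz = 1.2 MHz.
68.4 MHz mod fs = 28.02 MHz.
28.02 MHz > fs/2 = 20.19 MHz, folds to fs − 28.02 MHz = 12.36 MHz.
65 MHz mod fs = 24.62 MHz.
24.62 MHz > fs/2 = 20.19 MHz, folds to fs − 24.62 MHz = 15.76 MHz.
156.54 MHz mod fs = 35.4 MHz.
35.4 MHz > fs/2 = 20.19 MHz, folds to fs − 35.4 MHz = 4.98 MHz.
81.96 MHz mod fs = 1.2 MHz.
1.2 MHz ≤ fs/2 = 20.19 MHz, appears at 1.2 MHz.
81.96 MHz and 119.94 MHz both map to 1.2 MHz.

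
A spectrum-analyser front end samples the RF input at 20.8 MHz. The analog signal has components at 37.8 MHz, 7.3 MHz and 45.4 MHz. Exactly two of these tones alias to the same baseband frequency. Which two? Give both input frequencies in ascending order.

fs/2 = 10.4 MHz.
37.8 MHz mod fs = 17 MHz.
17 MHz > fs/2 = 10.4 MHz, folds to fs − 17 MHz = 3.8 MHz.
7.3 MHz ≤ fs/2 = 10.4 MHz, passes unchanged.
45.4 MHz mod fs = 3.8 MHz.
3.8 MHz ≤ fs/2 = 10.4 MHz, appears at 3.8 MHz.
37.8 MHz and 45.4 MHz both map to 3.8 MHz.

37.8 MHz, 45.4 MHz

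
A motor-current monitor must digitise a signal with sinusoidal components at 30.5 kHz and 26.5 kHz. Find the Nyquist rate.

Highest-frequency component: 30.5 kHz.
Nyquist rate = 2 × 30.5 kHz = 61 kHz.

61 kHz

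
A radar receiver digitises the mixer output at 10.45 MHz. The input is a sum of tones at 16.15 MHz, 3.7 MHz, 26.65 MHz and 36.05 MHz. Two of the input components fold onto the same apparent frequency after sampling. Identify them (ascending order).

26.65 MHz, 36.05 MHz

fs/2 = 5.225 MHz.
16.15 MHz mod fs = 5.7 MHz.
5.7 MHz > fs/2 = 5.225 MHz, folds to fs − 5.7 MHz = 4.75 MHz.
3.7 MHz ≤ fs/2 = 5.225 MHz, passes unchanged.
26.65 MHz mod fs = 5.75 MHz.
5.75 MHz > fs/2 = 5.225 MHz, folds to fs − 5.75 MHz = 4.7 MHz.
36.05 MHz mod fs = 4.7 MHz.
4.7 MHz ≤ fs/2 = 5.225 MHz, appears at 4.7 MHz.
26.65 MHz and 36.05 MHz both map to 4.7 MHz.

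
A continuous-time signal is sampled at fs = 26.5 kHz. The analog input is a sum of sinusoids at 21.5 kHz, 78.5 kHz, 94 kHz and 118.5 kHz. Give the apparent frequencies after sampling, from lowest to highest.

fs/2 = 13.25 kHz.
21.5 kHz > fs/2 = 13.25 kHz, folds to fs − 21.5 kHz = 5 kHz.
78.5 kHz mod fs = 25.5 kHz.
25.5 kHz > fs/2 = 13.25 kHz, folds to fs − 25.5 kHz = 1 kHz.
94 kHz mod fs = 14.5 kHz.
14.5 kHz > fs/2 = 13.25 kHz, folds to fs − 14.5 kHz = 12 kHz.
118.5 kHz mod fs = 12.5 kHz.
12.5 kHz ≤ fs/2 = 13.25 kHz, appears at 12.5 kHz.
Distinct values: {1 kHz, 5 kHz, 12 kHz, 12.5 kHz}.

1 kHz, 5 kHz, 12 kHz, 12.5 kHz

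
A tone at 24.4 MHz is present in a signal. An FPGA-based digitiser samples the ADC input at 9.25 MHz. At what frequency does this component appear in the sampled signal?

3.35 MHz

24.4 MHz mod fs = 5.9 MHz.
5.9 MHz > fs/2 = 4.625 MHz, folds to fs − 5.9 MHz = 3.35 MHz.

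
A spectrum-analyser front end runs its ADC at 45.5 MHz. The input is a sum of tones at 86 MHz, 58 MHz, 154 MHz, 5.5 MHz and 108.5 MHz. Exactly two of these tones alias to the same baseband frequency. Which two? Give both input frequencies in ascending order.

fs/2 = 22.75 MHz.
86 MHz mod fs = 40.5 MHz.
40.5 MHz > fs/2 = 22.75 MHz, folds to fs − 40.5 MHz = 5 MHz.
58 MHz mod fs = 12.5 MHz.
12.5 MHz ≤ fs/2 = 22.75 MHz, appears at 12.5 MHz.
154 MHz mod fs = 17.5 MHz.
17.5 MHz ≤ fs/2 = 22.75 MHz, appears at 17.5 MHz.
5.5 MHz ≤ fs/2 = 22.75 MHz, passes unchanged.
108.5 MHz mod fs = 17.5 MHz.
17.5 MHz ≤ fs/2 = 22.75 MHz, appears at 17.5 MHz.
108.5 MHz and 154 MHz both map to 17.5 MHz.

108.5 MHz, 154 MHz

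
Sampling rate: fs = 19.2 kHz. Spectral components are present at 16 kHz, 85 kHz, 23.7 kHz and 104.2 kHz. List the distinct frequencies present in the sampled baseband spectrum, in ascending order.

fs/2 = 9.6 kHz.
16 kHz > fs/2 = 9.6 kHz, folds to fs − 16 kHz = 3.2 kHz.
85 kHz mod fs = 8.2 kHz.
8.2 kHz ≤ fs/2 = 9.6 kHz, appears at 8.2 kHz.
23.7 kHz mod fs = 4.5 kHz.
4.5 kHz ≤ fs/2 = 9.6 kHz, appears at 4.5 kHz.
104.2 kHz mod fs = 8.2 kHz.
8.2 kHz ≤ fs/2 = 9.6 kHz, appears at 8.2 kHz.
Distinct values: {3.2 kHz, 4.5 kHz, 8.2 kHz}.

3.2 kHz, 4.5 kHz, 8.2 kHz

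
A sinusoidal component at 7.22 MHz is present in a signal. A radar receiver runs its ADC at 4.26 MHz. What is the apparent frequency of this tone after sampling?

1.3 MHz

7.22 MHz mod fs = 2.96 MHz.
2.96 MHz > fs/2 = 2.13 MHz, folds to fs − 2.96 MHz = 1.3 MHz.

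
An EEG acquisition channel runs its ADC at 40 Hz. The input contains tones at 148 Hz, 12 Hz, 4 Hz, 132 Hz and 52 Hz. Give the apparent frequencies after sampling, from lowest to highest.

4 Hz, 12 Hz

fs/2 = 20 Hz.
148 Hz mod fs = 28 Hz.
28 Hz > fs/2 = 20 Hz, folds to fs − 28 Hz = 12 Hz.
12 Hz ≤ fs/2 = 20 Hz, passes unchanged.
4 Hz ≤ fs/2 = 20 Hz, passes unchanged.
132 Hz mod fs = 12 Hz.
12 Hz ≤ fs/2 = 20 Hz, appears at 12 Hz.
52 Hz mod fs = 12 Hz.
12 Hz ≤ fs/2 = 20 Hz, appears at 12 Hz.
Distinct values: {4 Hz, 12 Hz}.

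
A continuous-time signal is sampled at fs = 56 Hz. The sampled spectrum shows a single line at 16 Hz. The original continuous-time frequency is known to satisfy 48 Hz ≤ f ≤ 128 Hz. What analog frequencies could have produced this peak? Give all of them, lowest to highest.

Frequencies that alias to 16 Hz are k·fs ± 16 Hz for integer k ≥ 0.
k=0: 16 Hz.
k=1: 40 Hz, 72 Hz.
k=2: 96 Hz, 128 Hz.
k=3: 152 Hz, 184 Hz.
Within [48 Hz, 128 Hz]: 72 Hz, 96 Hz, 128 Hz.

72 Hz, 96 Hz, 128 Hz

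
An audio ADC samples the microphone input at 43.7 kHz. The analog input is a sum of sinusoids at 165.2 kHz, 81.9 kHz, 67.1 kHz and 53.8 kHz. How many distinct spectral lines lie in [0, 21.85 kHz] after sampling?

fs/2 = 21.85 kHz.
165.2 kHz mod fs = 34.1 kHz.
34.1 kHz > fs/2 = 21.85 kHz, folds to fs − 34.1 kHz = 9.6 kHz.
81.9 kHz mod fs = 38.2 kHz.
38.2 kHz > fs/2 = 21.85 kHz, folds to fs − 38.2 kHz = 5.5 kHz.
67.1 kHz mod fs = 23.4 kHz.
23.4 kHz > fs/2 = 21.85 kHz, folds to fs − 23.4 kHz = 20.3 kHz.
53.8 kHz mod fs = 10.1 kHz.
10.1 kHz ≤ fs/2 = 21.85 kHz, appears at 10.1 kHz.
Distinct values: {5.5 kHz, 9.6 kHz, 10.1 kHz, 20.3 kHz} → 4.

4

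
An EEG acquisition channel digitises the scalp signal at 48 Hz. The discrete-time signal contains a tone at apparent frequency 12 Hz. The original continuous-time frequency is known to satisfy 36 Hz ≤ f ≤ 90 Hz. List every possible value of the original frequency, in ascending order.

36 Hz, 60 Hz, 84 Hz

Frequencies that alias to 12 Hz are k·fs ± 12 Hz for integer k ≥ 0.
k=0: 12 Hz.
k=1: 36 Hz, 60 Hz.
k=2: 84 Hz, 108 Hz.
k=3: 132 Hz, 156 Hz.
Within [36 Hz, 90 Hz]: 36 Hz, 60 Hz, 84 Hz.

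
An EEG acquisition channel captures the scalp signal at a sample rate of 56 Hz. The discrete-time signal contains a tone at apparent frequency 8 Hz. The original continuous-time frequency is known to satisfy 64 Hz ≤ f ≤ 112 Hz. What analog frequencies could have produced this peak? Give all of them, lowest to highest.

Frequencies that alias to 8 Hz are k·fs ± 8 Hz for integer k ≥ 0.
k=0: 8 Hz.
k=1: 48 Hz, 64 Hz.
k=2: 104 Hz, 120 Hz.
k=3: 160 Hz, 176 Hz.
Within [64 Hz, 112 Hz]: 64 Hz, 104 Hz.

64 Hz, 104 Hz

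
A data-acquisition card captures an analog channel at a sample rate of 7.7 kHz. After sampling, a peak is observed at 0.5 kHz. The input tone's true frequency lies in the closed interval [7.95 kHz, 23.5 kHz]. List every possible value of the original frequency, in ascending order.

Frequencies that alias to 0.5 kHz are k·fs ± 0.5 kHz for integer k ≥ 0.
k=0: 0.5 kHz.
k=1: 7.2 kHz, 8.2 kHz.
k=2: 14.9 kHz, 15.9 kHz.
k=3: 22.6 kHz, 23.6 kHz.
k=4: 30.3 kHz, 31.3 kHz.
Within [7.95 kHz, 23.5 kHz]: 8.2 kHz, 14.9 kHz, 15.9 kHz, 22.6 kHz.

8.2 kHz, 14.9 kHz, 15.9 kHz, 22.6 kHz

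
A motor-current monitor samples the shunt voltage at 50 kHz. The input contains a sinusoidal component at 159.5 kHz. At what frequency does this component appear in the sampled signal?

9.5 kHz

159.5 kHz mod fs = 9.5 kHz.
9.5 kHz ≤ fs/2 = 25 kHz, appears at 9.5 kHz.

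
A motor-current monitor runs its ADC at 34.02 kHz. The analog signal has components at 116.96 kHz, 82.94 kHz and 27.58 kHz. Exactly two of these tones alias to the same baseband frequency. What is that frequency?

fs/2 = 17.01 kHz.
116.96 kHz mod fs = 14.9 kHz.
14.9 kHz ≤ fs/2 = 17.01 kHz, appears at 14.9 kHz.
82.94 kHz mod fs = 14.9 kHz.
14.9 kHz ≤ fs/2 = 17.01 kHz, appears at 14.9 kHz.
27.58 kHz > fs/2 = 17.01 kHz, folds to fs − 27.58 kHz = 6.44 kHz.
82.94 kHz and 116.96 kHz both map to 14.9 kHz.

14.9 kHz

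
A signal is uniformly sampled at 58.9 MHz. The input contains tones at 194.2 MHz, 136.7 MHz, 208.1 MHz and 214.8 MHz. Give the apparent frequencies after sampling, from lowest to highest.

fs/2 = 29.45 MHz.
194.2 MHz mod fs = 17.5 MHz.
17.5 MHz ≤ fs/2 = 29.45 MHz, appears at 17.5 MHz.
136.7 MHz mod fs = 18.9 MHz.
18.9 MHz ≤ fs/2 = 29.45 MHz, appears at 18.9 MHz.
208.1 MHz mod fs = 31.4 MHz.
31.4 MHz > fs/2 = 29.45 MHz, folds to fs − 31.4 MHz = 27.5 MHz.
214.8 MHz mod fs = 38.1 MHz.
38.1 MHz > fs/2 = 29.45 MHz, folds to fs − 38.1 MHz = 20.8 MHz.
Distinct values: {17.5 MHz, 18.9 MHz, 20.8 MHz, 27.5 MHz}.

17.5 MHz, 18.9 MHz, 20.8 MHz, 27.5 MHz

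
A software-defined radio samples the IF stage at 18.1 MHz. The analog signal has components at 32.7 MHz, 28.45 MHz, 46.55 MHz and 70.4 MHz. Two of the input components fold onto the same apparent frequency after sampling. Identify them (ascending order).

28.45 MHz, 46.55 MHz

fs/2 = 9.05 MHz.
32.7 MHz mod fs = 14.6 MHz.
14.6 MHz > fs/2 = 9.05 MHz, folds to fs − 14.6 MHz = 3.5 MHz.
28.45 MHz mod fs = 10.35 MHz.
10.35 MHz > fs/2 = 9.05 MHz, folds to fs − 10.35 MHz = 7.75 MHz.
46.55 MHz mod fs = 10.35 MHz.
10.35 MHz > fs/2 = 9.05 MHz, folds to fs − 10.35 MHz = 7.75 MHz.
70.4 MHz mod fs = 16.1 MHz.
16.1 MHz > fs/2 = 9.05 MHz, folds to fs − 16.1 MHz = 2 MHz.
28.45 MHz and 46.55 MHz both map to 7.75 MHz.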